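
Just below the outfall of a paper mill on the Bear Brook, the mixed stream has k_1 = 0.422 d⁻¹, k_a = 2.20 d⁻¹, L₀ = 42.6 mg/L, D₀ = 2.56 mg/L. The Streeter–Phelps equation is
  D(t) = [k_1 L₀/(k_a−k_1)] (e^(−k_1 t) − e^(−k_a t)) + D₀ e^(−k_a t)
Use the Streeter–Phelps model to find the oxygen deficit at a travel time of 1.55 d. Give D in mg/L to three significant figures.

k_1 L₀/(k_a−k_1) = 0.422×42.6/(2.20−0.422) = 17.98/1.778 = 10.11 mg/L.
e^(−k_1 t) = e^(−0.422×1.550) = 0.5199; e^(−k_a t) = e^(−2.20×1.550) = 0.03304.
D = 10.11 × (0.5199 − 0.03304) + 2.56 × 0.03304 = 4.923 + 0.08459 = 5.007 mg/L.

D ≈ 5.01 mg/L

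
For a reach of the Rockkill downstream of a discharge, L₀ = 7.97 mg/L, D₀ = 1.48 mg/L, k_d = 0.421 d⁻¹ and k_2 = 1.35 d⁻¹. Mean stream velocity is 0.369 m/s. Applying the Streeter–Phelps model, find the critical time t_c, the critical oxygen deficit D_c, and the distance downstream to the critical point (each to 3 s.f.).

At the critical point dD/dt = 0, so k_d L₀ e^(−k_d t) = k_2 D. Substituting D(t) from the Streeter–Phelps equation and solving for t gives
t_c = ln[(k_2/k_d)(1 − D₀(k_2−k_d)/(k_d L₀))] / (k_2−k_d).
Here k_2−k_d = 0.9290 d⁻¹ and 1 − D₀(k_2−k_d)/(k_d L₀) = 1 − 1.48×0.9290/(0.421×7.97) = 0.5902, so
t_c = ln(3.207 × 0.5902) / 0.9290 = 0.6380 / 0.9290 = 0.6867 d.
L(t_c) = L₀ e^(−k_d t_c) = 7.97 × 0.7489 = 5.969 mg/L, and at the critical point k_2 D_c = k_d L, so D_c = (0.421/1.35) × 5.969 = 1.861 mg/L.
x_c = v t_c = 0.369 m/s × 0.6867 d × 86400 s/d = 21890 m ≈ 21.9 km.

t_c ≈ 0.687 d; D_c ≈ 1.86 mg/L; x_c ≈ 21.9 km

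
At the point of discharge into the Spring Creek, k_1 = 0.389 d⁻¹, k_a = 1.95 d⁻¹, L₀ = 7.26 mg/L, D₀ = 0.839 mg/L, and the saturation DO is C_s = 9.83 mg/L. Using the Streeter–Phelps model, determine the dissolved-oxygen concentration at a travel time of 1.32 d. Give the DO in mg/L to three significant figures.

k_1 L₀/(k_a−k_1) = 0.389×7.26/(1.95−0.389) = 2.824/1.561 = 1.809 mg/L.
e^(−k_1 t) = e^(−0.389×1.320) = 0.5984; e^(−k_a t) = e^(−1.95×1.320) = 0.07623.
D = 1.809 × (0.5984 − 0.07623) + 0.839 × 0.07623 = 0.9447 + 0.06396 = 1.009 mg/L.
DO = C_s − D = 9.83 − 1.009 = 8.821 mg/L.

DO ≈ 8.82 mg/L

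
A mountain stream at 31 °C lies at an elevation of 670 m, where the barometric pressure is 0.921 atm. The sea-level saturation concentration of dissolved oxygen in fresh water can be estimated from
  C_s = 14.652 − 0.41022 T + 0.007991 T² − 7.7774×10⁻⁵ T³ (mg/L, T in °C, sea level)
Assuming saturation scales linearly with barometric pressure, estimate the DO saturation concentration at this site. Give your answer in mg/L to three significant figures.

C_s ≈ 6.72 mg/L

At sea level: C_s = 14.652 − 0.41022×31 + 0.007991×31² − 7.7774×10⁻⁵×31³ = 7.298 mg/L.
Pressure correction: C_s' = 7.298 × 0.921 = 6.721 mg/L.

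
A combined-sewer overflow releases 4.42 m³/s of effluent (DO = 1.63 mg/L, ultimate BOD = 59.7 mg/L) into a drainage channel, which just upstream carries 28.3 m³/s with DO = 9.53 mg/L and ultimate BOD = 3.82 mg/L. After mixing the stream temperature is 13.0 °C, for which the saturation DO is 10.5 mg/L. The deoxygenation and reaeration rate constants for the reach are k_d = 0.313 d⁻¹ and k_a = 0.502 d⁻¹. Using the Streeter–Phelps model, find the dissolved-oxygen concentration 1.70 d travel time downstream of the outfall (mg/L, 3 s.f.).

DO ≈ 6.59 mg/L

Mixed DO = (28.3×9.53 + 4.42×1.63)/(28.3+4.42) = 276.9/32.72 = 8.463 mg/L.
Mixed L₀ = (28.3×3.82 + 4.42×59.7)/(32.72) = 372.0/32.72 = 11.37 mg/L.
Initial deficit D₀ = C_s − DO₀ = 10.5 − 8.463 = 2.037 mg/L.
D(1.70) = [0.313×11.37/(0.502−0.313)](e^(−0.313×1.70) − e^(−0.502×1.70)) + 2.037 e^(−0.502×1.70)
= 18.83 × (0.5874 − 0.4260) + 2.037 × 0.4260 = 3.907 mg/L.
DO = 10.5 − 3.907 = 6.593 mg/L.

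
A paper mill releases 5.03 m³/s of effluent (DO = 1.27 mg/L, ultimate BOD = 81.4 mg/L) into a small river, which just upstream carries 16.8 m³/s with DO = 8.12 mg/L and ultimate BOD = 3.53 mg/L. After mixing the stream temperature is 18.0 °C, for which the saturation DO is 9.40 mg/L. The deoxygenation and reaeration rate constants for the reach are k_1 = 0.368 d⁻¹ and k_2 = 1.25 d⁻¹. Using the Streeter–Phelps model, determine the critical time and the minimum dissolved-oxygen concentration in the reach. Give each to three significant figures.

Mixed DO = (16.8×8.12 + 5.03×1.27)/(16.8+5.03) = 142.8/21.83 = 6.542 mg/L.
Mixed L₀ = (16.8×3.53 + 5.03×81.4)/(21.83) = 468.7/21.83 = 21.47 mg/L.
Initial deficit D₀ = C_s − DO₀ = 9.40 − 6.542 = 2.858 mg/L.
t_c = (1/0.8820) ln[(1.25/0.368)(1 − 2.858×0.8820/(0.368×21.47))] = 1.134 × ln(2.313) = 0.9507 d.
D_c = (0.368/1.25) × 21.47 × e^(−0.368×0.9507) = 0.2944 × 21.47 × 0.7048 = 4.455 mg/L.
Minimum DO = 9.40 − 4.455 = 4.945 mg/L.

t_c ≈ 0.951 d; minimum DO ≈ 4.94 mg/L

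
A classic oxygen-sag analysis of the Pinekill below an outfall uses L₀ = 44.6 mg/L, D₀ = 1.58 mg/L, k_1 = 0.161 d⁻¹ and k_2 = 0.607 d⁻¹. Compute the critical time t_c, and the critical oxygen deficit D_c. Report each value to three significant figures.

At the critical point dD/dt = 0, so k_1 L₀ e^(−k_1 t) = k_2 D. Substituting D(t) from the Streeter–Phelps equation and solving for t gives
t_c = ln[(k_2/k_1)(1 − D₀(k_2−k_1)/(k_1 L₀))] / (k_2−k_1).
Here k_2−k_1 = 0.4460 d⁻¹ and 1 − D₀(k_2−k_1)/(k_1 L₀) = 1 − 1.58×0.4460/(0.161×44.6) = 0.9019, so
t_c = ln(3.770 × 0.9019) / 0.4460 = 1.224 / 0.4460 = 2.744 d.
D_c = (k_1/k_2) L₀ e^(−k_1 t_c) = (0.161/0.607) × 44.6 × e^(−0.161×2.744) = 0.2652 × 44.6 × 0.6429 = 7.605 mg/L.

t_c ≈ 2.74 d; D_c ≈ 7.61 mg/L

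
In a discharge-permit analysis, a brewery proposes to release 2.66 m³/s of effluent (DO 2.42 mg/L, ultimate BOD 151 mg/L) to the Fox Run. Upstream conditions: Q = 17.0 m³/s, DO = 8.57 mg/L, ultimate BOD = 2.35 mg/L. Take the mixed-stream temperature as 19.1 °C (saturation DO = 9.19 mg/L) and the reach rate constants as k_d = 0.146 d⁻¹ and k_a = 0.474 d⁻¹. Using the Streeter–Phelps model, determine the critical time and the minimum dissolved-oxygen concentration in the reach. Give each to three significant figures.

Mixed DO = (17.0×8.57 + 2.66×2.42)/(17.0+2.66) = 152.1/19.66 = 7.738 mg/L.
Mixed L₀ = (17.0×2.35 + 2.66×151)/(19.66) = 441.6/19.66 = 22.46 mg/L.
Initial deficit D₀ = C_s − DO₀ = 9.19 − 7.738 = 1.452 mg/L.
t_c = (1/0.3280) ln[(0.474/0.146)(1 − 1.452×0.3280/(0.146×22.46))] = 3.049 × ln(2.775) = 3.112 d.
D_c = (0.146/0.474) × 22.46 × e^(−0.146×3.112) = 0.3080 × 22.46 × 0.6349 = 4.393 mg/L.
Minimum DO = 9.19 − 4.393 = 4.797 mg/L.

t_c ≈ 3.11 d; minimum DO ≈ 4.80 mg/L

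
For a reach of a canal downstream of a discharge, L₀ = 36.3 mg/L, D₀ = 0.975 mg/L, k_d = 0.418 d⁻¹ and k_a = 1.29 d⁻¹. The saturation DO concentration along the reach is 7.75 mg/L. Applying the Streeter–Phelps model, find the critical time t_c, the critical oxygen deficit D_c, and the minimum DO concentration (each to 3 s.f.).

t_c ≈ 1.23 d; D_c ≈ 7.05 mg/L; min DO ≈ 0.705 mg/L

At the critical point dD/dt = 0, so k_d L₀ e^(−k_d t) = k_a D. Substituting D(t) from the Streeter–Phelps equation and solving for t gives
t_c = ln[(k_a/k_d)(1 − D₀(k_a−k_d)/(k_d L₀))] / (k_a−k_d).
Here k_a−k_d = 0.8720 d⁻¹ and 1 − D₀(k_a−k_d)/(k_d L₀) = 1 − 0.975×0.8720/(0.418×36.3) = 0.9440, so
t_c = ln(3.086 × 0.9440) / 0.8720 = 1.069 / 0.8720 = 1.226 d.
D_c = (k_d/k_a) L₀ e^(−k_d t_c) = (0.418/1.29) × 36.3 × e^(−0.418×1.226) = 0.3240 × 36.3 × 0.5990 = 7.045 mg/L.
Minimum DO = C_s − D_c = 7.75 − 7.045 = 0.7048 mg/L.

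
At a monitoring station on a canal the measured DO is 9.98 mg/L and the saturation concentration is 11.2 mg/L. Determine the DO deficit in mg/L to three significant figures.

D ≈ 1.22 mg/L

D = C_s − C = 11.2 − 9.98 = 1.22 mg/L.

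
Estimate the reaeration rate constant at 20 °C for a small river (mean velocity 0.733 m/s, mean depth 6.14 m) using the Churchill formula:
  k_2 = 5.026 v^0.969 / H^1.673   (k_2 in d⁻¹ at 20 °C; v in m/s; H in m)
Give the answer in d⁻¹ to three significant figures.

k_2 = 5.026 × 0.733^0.969 / 6.14^1.673 = 5.026 × 0.7401 / 20.83 = 0.1786 d⁻¹.

k_2 ≈ 0.179 d⁻¹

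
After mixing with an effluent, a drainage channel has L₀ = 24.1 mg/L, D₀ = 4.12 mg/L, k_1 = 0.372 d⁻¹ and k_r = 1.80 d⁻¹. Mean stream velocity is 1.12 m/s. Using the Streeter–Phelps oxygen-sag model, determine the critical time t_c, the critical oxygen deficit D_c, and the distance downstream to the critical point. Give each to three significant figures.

t_c ≈ 0.356 d; D_c ≈ 4.36 mg/L; x_c ≈ 34.5 km

At the critical point dD/dt = 0, so k_1 L₀ e^(−k_1 t) = k_r D. Substituting D(t) from the Streeter–Phelps equation and solving for t gives
t_c = ln[(k_r/k_1)(1 − D₀(k_r−k_1)/(k_1 L₀))] / (k_r−k_1).
Here k_r−k_1 = 1.428 d⁻¹ and 1 − D₀(k_r−k_1)/(k_1 L₀) = 1 − 4.12×1.428/(0.372×24.1) = 0.3438, so
t_c = ln(4.839 × 0.3438) / 1.428 = 0.5088 / 1.428 = 0.3563 d.
D_c = (k_1/k_r) L₀ e^(−k_1 t_c) = (0.372/1.80) × 24.1 × e^(−0.372×0.3563) = 0.2067 × 24.1 × 0.8759 = 4.362 mg/L.
x_c = v t_c = 1.12 m/s × 0.3563 d × 86400 s/d = 34480 m ≈ 34.5 km.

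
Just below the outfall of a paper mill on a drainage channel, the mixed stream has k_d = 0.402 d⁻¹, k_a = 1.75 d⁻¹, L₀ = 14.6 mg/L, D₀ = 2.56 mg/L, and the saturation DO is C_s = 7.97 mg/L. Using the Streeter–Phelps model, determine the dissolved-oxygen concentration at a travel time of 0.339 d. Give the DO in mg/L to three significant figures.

DO ≈ 5.16 mg/L

k_d L₀/(k_a−k_d) = 0.402×14.6/(1.75−0.402) = 5.869/1.348 = 4.354 mg/L.
e^(−k_d t) = e^(−0.402×0.3390) = 0.8726; e^(−k_a t) = e^(−1.75×0.3390) = 0.5525.
D = 4.354 × (0.8726 − 0.5525) + 2.56 × 0.5525 = 1.394 + 1.414 = 2.808 mg/L.
DO = C_s − D = 7.97 − 2.808 = 5.162 mg/L.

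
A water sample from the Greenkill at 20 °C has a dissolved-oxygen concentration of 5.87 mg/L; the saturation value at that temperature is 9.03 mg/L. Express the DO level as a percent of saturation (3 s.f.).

% saturation = C/C_s × 100 = 5.87/9.03 × 100 = 65.0 %.

65.0 % saturation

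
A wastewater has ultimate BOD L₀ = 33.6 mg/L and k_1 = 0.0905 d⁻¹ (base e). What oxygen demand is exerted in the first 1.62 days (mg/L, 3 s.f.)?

y_t = L₀(1 − e^(−k_1 t)) = 33.6 × (1 − e^(−0.0905×1.62))
= 33.6 × (1 − 0.8636) = 33.6 × 0.1364 = 4.582 mg/L.

y ≈ 4.58 mg/L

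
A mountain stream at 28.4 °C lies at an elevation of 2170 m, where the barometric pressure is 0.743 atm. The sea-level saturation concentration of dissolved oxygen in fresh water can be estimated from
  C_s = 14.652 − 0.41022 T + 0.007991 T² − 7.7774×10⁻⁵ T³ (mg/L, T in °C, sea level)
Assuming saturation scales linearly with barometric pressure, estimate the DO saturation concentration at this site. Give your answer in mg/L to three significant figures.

C_s ≈ 5.70 mg/L

At sea level: C_s = 14.652 − 0.41022×28.4 + 0.007991×28.4² − 7.7774×10⁻⁵×28.4³ = 7.665 mg/L.
Pressure correction: C_s' = 7.665 × 0.743 = 5.695 mg/L.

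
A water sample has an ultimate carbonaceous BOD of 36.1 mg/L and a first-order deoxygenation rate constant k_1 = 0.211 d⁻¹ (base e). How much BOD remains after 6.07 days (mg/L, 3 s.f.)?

L_t = L₀ e^(−k_1 t) = 36.1 × e^(−0.211×6.07) = 36.1 × 0.2778 = 10.03 mg/L.

L ≈ 10.0 mg/L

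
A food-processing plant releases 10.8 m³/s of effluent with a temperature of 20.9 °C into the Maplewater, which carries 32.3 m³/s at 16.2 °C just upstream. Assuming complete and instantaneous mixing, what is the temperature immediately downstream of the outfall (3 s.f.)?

Flow-weighted mixing: C = (Q_r C_r + Q_w C_w)/(Q_r + Q_w)
= (32.3×16.2 + 10.8×20.9)/(32.3 + 10.8) = 749.0/43.10 = 17.38 °C.

17.4 °C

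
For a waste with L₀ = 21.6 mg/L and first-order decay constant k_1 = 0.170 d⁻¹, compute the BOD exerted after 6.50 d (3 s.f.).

y ≈ 14.4 mg/L

y_t = L₀(1 − e^(−k_1 t)) = 21.6 × (1 − e^(−0.170×6.50))
= 21.6 × (1 − 0.3312) = 21.6 × 0.6688 = 14.45 mg/L.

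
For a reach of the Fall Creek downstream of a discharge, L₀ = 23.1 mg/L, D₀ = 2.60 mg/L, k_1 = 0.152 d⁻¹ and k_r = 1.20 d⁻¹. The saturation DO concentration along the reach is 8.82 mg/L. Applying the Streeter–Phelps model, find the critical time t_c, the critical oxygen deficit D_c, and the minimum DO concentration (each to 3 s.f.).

t_c ≈ 0.544 d; D_c ≈ 2.69 mg/L; min DO ≈ 6.13 mg/L

At the critical point dD/dt = 0, so k_1 L₀ e^(−k_1 t) = k_r D. Substituting D(t) from the Streeter–Phelps equation and solving for t gives
t_c = ln[(k_r/k_1)(1 − D₀(k_r−k_1)/(k_1 L₀))] / (k_r−k_1).
Here k_r−k_1 = 1.048 d⁻¹ and 1 − D₀(k_r−k_1)/(k_1 L₀) = 1 − 2.60×1.048/(0.152×23.1) = 0.2240, so
t_c = ln(7.895 × 0.2240) / 1.048 = 0.5699 / 1.048 = 0.5438 d.
L(t_c) = L₀ e^(−k_1 t_c) = 23.1 × 0.9207 = 21.27 mg/L, and at the critical point k_r D_c = k_1 L, so D_c = (0.152/1.20) × 21.27 = 2.694 mg/L.
Minimum DO = C_s − D_c = 8.82 − 2.694 = 6.126 mg/L.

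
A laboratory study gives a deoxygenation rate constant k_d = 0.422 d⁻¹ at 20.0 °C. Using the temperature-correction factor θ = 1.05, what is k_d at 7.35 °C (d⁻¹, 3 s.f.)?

k_d(T₂) = k_d(T₁) · θ^(T₂−T₁) = 0.422 × 1.05^(7.35−20.0)
= 0.422 × 1.05^-12.7 = 0.422 × 0.5395 = 0.2277 d⁻¹.

k_d ≈ 0.228 d⁻¹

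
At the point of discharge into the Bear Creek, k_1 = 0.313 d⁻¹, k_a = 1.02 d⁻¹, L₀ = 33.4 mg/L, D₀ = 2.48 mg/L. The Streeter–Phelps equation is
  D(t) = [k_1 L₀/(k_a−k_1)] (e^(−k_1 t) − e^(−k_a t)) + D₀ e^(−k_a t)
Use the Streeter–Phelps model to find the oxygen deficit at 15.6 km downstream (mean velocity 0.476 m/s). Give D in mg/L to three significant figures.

Travel time t = x/v = 15.6 km / (0.476 m/s) = 15600 m / 0.476 m/s = 32770 s = 0.3793 d.
k_1 L₀/(k_a−k_1) = 0.313×33.4/(1.02−0.313) = 10.45/0.7070 = 14.79 mg/L.
e^(−k_1 t) = e^(−0.313×0.3793) = 0.8881; e^(−k_a t) = e^(−1.02×0.3793) = 0.6792.
D = 14.79 × (0.8881 − 0.6792) + 2.48 × 0.6792 = 3.089 + 1.684 = 4.773 mg/L.

D ≈ 4.77 mg/L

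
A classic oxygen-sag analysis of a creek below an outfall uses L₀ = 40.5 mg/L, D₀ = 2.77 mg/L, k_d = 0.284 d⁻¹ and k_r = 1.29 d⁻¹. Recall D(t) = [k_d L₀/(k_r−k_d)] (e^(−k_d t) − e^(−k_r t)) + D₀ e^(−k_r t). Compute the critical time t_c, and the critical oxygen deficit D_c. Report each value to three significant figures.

t_c ≈ 1.23 d; D_c ≈ 6.29 mg/L

With k_r/k_d = 4.542 and 1 − D₀(k_r−k_d)/(k_d L₀) = 0.7577,
t_c = ln(4.542 × 0.7577) / (1.29 − 0.284) = ln(3.442) / 1.006 = 1.236/1.006 = 1.229 d.
L(t_c) = L₀ e^(−k_d t_c) = 40.5 × 0.7054 = 28.57 mg/L, and at the critical point k_r D_c = k_d L, so D_c = (0.284/1.29) × 28.57 = 6.290 mg/L.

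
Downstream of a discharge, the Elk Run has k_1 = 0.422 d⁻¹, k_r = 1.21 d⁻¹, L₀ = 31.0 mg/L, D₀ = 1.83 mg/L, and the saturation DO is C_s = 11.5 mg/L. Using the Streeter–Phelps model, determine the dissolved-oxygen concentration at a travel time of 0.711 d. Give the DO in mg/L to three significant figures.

DO ≈ 5.45 mg/L

k_1 L₀/(k_r−k_1) = 0.422×31.0/(1.21−0.422) = 13.08/0.7880 = 16.60 mg/L.
e^(−k_1 t) = e^(−0.422×0.7110) = 0.7408; e^(−k_r t) = e^(−1.21×0.7110) = 0.4230.
D = 16.60 × (0.7408 − 0.4230) + 1.83 × 0.4230 = 5.275 + 0.7741 = 6.049 mg/L.
DO = C_s − D = 11.5 − 6.049 = 5.451 mg/L.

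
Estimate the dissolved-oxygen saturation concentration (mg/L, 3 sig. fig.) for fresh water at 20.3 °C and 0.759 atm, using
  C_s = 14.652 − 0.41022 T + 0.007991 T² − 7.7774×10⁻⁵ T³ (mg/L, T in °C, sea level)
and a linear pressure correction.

C_s ≈ 6.81 mg/L

At sea level: C_s = 14.652 − 0.41022×20.3 + 0.007991×20.3² − 7.7774×10⁻⁵×20.3³ = 8.967 mg/L.
Pressure correction: C_s' = 8.967 × 0.759 = 6.806 mg/L.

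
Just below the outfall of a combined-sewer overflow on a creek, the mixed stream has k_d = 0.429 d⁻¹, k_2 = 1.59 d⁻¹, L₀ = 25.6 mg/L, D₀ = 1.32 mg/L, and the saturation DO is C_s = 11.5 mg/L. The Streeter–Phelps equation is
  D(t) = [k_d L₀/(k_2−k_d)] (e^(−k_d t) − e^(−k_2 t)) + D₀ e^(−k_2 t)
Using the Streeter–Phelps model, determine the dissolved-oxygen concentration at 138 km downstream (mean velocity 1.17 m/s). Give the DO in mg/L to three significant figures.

DO ≈ 7.16 mg/L

Travel time t = x/v = 138 km / (1.17 m/s) = 138000 m / 1.17 m/s = 117900 s = 1.365 d.
k_d L₀/(k_2−k_d) = 0.429×25.6/(1.59−0.429) = 10.98/1.161 = 9.459 mg/L.
e^(−k_d t) = e^(−0.429×1.365) = 0.5567; e^(−k_2 t) = e^(−1.59×1.365) = 0.1141.
D = 9.459 × (0.5567 − 0.1141) + 1.32 × 0.1141 = 4.187 + 0.1506 = 4.338 mg/L.
DO = C_s − D = 11.5 − 4.338 = 7.162 mg/L.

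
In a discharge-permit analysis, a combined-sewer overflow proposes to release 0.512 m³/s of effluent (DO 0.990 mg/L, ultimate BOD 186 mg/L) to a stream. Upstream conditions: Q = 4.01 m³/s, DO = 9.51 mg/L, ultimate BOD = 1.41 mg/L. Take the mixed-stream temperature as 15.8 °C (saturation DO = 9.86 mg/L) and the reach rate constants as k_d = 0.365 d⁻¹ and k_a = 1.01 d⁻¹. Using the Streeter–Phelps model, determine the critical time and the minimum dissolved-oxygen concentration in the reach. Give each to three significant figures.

t_c ≈ 1.41 d; minimum DO ≈ 5.04 mg/L

Mixed DO = (4.01×9.51 + 0.512×0.990)/(4.01+0.512) = 38.64/4.522 = 8.545 mg/L.
Mixed L₀ = (4.01×1.41 + 0.512×186)/(4.522) = 100.9/4.522 = 22.31 mg/L.
Initial deficit D₀ = C_s − DO₀ = 9.86 − 8.545 = 1.315 mg/L.
t_c = (1/0.6450) ln[(1.01/0.365)(1 − 1.315×0.6450/(0.365×22.31))] = 1.550 × ln(2.479) = 1.408 d.
D_c = (0.365/1.01) × 22.31 × e^(−0.365×1.408) = 0.3614 × 22.31 × 0.5983 = 4.823 mg/L.
Minimum DO = 9.86 − 4.823 = 5.037 mg/L.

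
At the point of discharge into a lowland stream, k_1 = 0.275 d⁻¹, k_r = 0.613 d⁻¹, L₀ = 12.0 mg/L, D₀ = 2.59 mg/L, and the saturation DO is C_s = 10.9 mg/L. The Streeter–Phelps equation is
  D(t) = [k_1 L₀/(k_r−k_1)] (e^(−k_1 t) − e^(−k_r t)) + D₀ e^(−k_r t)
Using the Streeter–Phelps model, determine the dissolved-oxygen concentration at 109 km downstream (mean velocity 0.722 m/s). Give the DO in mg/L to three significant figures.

DO ≈ 7.32 mg/L

Travel time t = x/v = 109 km / (0.722 m/s) = 109000 m / 0.722 m/s = 151000 s = 1.747 d.
k_1 L₀/(k_r−k_1) = 0.275×12.0/(0.613−0.275) = 3.300/0.3380 = 9.763 mg/L.
e^(−k_1 t) = e^(−0.275×1.747) = 0.6185; e^(−k_r t) = e^(−0.613×1.747) = 0.3426.
D = 9.763 × (0.6185 − 0.3426) + 2.59 × 0.3426 = 2.693 + 0.8874 = 3.580 mg/L.
DO = C_s − D = 10.9 − 3.580 = 7.320 mg/L.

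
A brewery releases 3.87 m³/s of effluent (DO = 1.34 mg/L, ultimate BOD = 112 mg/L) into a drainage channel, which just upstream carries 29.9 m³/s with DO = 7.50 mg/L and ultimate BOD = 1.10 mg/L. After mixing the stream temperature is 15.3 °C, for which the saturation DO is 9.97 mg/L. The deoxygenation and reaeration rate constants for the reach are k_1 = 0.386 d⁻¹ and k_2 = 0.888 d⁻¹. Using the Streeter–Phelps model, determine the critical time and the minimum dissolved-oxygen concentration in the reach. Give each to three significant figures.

Mixed DO = (29.9×7.50 + 3.87×1.34)/(29.9+3.87) = 229.4/33.77 = 6.794 mg/L.
Mixed L₀ = (29.9×1.10 + 3.87×112)/(33.77) = 466.3/33.77 = 13.81 mg/L.
Initial deficit D₀ = C_s − DO₀ = 9.97 − 6.794 = 3.176 mg/L.
t_c = (1/0.5020) ln[(0.888/0.386)(1 − 3.176×0.5020/(0.386×13.81))] = 1.992 × ln(1.612) = 0.9517 d.
D_c = (0.386/0.888) × 13.81 × e^(−0.386×0.9517) = 0.4347 × 13.81 × 0.6926 = 4.157 mg/L.
Minimum DO = 9.97 − 4.157 = 5.813 mg/L.

t_c ≈ 0.952 d; minimum DO ≈ 5.81 mg/L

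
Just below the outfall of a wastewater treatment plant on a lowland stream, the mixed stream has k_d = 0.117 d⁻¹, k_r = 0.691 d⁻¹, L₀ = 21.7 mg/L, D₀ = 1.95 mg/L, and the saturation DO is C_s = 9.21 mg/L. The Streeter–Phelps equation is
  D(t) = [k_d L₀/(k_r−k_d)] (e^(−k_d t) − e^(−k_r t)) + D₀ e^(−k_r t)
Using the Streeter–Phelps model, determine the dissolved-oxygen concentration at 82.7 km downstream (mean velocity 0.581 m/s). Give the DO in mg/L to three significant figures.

Travel time t = x/v = 82.7 km / (0.581 m/s) = 82700 m / 0.581 m/s = 142300 s = 1.647 d.
k_d L₀/(k_r−k_d) = 0.117×21.7/(0.691−0.117) = 2.539/0.5740 = 4.423 mg/L.
e^(−k_d t) = e^(−0.117×1.647) = 0.8247; e^(−k_r t) = e^(−0.691×1.647) = 0.3203.
D = 4.423 × (0.8247 − 0.3203) + 1.95 × 0.3203 = 2.231 + 0.6246 = 2.855 mg/L.
DO = C_s − D = 9.21 − 2.855 = 6.355 mg/L.

DO ≈ 6.35 mg/L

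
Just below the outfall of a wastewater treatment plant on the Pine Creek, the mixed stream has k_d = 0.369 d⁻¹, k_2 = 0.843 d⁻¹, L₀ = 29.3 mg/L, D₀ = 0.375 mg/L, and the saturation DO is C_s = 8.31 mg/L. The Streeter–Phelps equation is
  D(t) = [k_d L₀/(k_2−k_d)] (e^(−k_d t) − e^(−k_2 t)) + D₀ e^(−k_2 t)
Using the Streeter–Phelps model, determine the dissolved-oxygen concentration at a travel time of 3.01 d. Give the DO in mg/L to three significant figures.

DO ≈ 2.57 mg/L

k_d L₀/(k_2−k_d) = 0.369×29.3/(0.843−0.369) = 10.81/0.4740 = 22.81 mg/L.
e^(−k_d t) = e^(−0.369×3.010) = 0.3293; e^(−k_2 t) = e^(−0.843×3.010) = 0.07907.
D = 22.81 × (0.3293 − 0.07907) + 0.375 × 0.07907 = 5.708 + 0.02965 = 5.738 mg/L.
DO = C_s − D = 8.31 − 5.738 = 2.572 mg/L.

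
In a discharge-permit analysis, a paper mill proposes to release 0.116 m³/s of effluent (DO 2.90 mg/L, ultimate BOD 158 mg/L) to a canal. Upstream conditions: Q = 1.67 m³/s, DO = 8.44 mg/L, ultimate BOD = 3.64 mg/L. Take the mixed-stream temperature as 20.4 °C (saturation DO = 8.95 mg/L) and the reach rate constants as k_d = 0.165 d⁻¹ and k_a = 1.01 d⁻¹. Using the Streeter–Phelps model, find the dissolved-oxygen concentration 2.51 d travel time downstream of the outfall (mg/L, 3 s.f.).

Mixed DO = (1.67×8.44 + 0.116×2.90)/(1.67+0.116) = 14.43/1.786 = 8.080 mg/L.
Mixed L₀ = (1.67×3.64 + 0.116×158)/(1.786) = 24.41/1.786 = 13.67 mg/L.
Initial deficit D₀ = C_s − DO₀ = 8.95 − 8.080 = 0.8698 mg/L.
D(2.51) = [0.165×13.67/(1.01−0.165)](e^(−0.165×2.51) − e^(−1.01×2.51)) + 0.8698 e^(−1.01×2.51)
= 2.668 × (0.6609 − 0.07925) + 0.8698 × 0.07925 = 1.621 mg/L.
DO = 8.95 − 1.621 = 7.329 mg/L.

DO ≈ 7.33 mg/L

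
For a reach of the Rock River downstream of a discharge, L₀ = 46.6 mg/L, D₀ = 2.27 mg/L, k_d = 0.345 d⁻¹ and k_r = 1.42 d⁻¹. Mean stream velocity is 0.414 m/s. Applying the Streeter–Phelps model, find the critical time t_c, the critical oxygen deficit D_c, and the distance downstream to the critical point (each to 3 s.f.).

At the critical point dD/dt = 0, so k_d L₀ e^(−k_d t) = k_r D. Substituting D(t) from the Streeter–Phelps equation and solving for t gives
t_c = ln[(k_r/k_d)(1 − D₀(k_r−k_d)/(k_d L₀))] / (k_r−k_d).
Here k_r−k_d = 1.075 d⁻¹ and 1 − D₀(k_r−k_d)/(k_d L₀) = 1 − 2.27×1.075/(0.345×46.6) = 0.8482, so
t_c = ln(4.116 × 0.8482) / 1.075 = 1.250 / 1.075 = 1.163 d.
D_c = (k_d/k_r) L₀ e^(−k_d t_c) = (0.345/1.42) × 46.6 × e^(−0.345×1.163) = 0.2430 × 46.6 × 0.6695 = 7.580 mg/L.
x_c = v t_c = 0.414 m/s × 1.163 d × 86400 s/d = 41600 m ≈ 41.6 km.

t_c ≈ 1.16 d; D_c ≈ 7.58 mg/L; x_c ≈ 41.6 km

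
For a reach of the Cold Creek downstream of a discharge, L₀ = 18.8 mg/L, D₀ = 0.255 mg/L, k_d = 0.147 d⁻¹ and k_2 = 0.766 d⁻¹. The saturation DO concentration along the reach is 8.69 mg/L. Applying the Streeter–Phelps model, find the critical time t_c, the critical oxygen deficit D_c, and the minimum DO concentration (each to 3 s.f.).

At the critical point dD/dt = 0, so k_d L₀ e^(−k_d t) = k_2 D. Substituting D(t) from the Streeter–Phelps equation and solving for t gives
t_c = ln[(k_2/k_d)(1 − D₀(k_2−k_d)/(k_d L₀))] / (k_2−k_d).
Here k_2−k_d = 0.6190 d⁻¹ and 1 − D₀(k_2−k_d)/(k_d L₀) = 1 − 0.255×0.6190/(0.147×18.8) = 0.9429, so
t_c = ln(5.211 × 0.9429) / 0.6190 = 1.592 / 0.6190 = 2.572 d.
D_c = (k_d/k_2) L₀ e^(−k_d t_c) = (0.147/0.766) × 18.8 × e^(−0.147×2.572) = 0.1919 × 18.8 × 0.6852 = 2.472 mg/L.
Minimum DO = C_s − D_c = 8.69 − 2.472 = 6.218 mg/L.

t_c ≈ 2.57 d; D_c ≈ 2.47 mg/L; min DO ≈ 6.22 mg/L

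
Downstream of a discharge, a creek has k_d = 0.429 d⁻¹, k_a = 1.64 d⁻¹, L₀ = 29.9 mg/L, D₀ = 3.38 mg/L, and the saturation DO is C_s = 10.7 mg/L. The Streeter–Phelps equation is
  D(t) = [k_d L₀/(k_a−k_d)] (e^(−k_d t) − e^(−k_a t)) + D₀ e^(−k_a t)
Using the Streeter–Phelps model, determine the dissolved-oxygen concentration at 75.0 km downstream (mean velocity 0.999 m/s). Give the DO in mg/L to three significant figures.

Travel time t = x/v = 75.0 km / (0.999 m/s) = 75000 m / 0.999 m/s = 75080 s = 0.8689 d.
k_d L₀/(k_a−k_d) = 0.429×29.9/(1.64−0.429) = 12.83/1.211 = 10.59 mg/L.
e^(−k_d t) = e^(−0.429×0.8689) = 0.6888; e^(−k_a t) = e^(−1.64×0.8689) = 0.2405.
D = 10.59 × (0.6888 − 0.2405) + 3.38 × 0.2405 = 4.749 + 0.8129 = 5.562 mg/L.
DO = C_s − D = 10.7 − 5.562 = 5.138 mg/L.

DO ≈ 5.14 mg/L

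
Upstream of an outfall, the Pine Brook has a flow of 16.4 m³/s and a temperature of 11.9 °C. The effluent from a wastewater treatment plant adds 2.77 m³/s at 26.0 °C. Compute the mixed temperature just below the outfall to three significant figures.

13.9 °C

Flow-weighted mixing: C = (Q_r C_r + Q_w C_w)/(Q_r + Q_w)
= (16.4×11.9 + 2.77×26.0)/(16.4 + 2.77) = 267.2/19.17 = 13.94 °C.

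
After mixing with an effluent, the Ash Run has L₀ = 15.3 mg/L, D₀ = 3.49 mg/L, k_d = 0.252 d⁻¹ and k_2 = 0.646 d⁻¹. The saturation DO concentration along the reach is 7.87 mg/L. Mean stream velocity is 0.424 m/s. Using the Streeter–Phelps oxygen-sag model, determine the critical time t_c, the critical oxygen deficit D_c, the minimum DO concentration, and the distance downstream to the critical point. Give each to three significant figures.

t_c ≈ 1.27 d; D_c ≈ 4.33 mg/L; min DO ≈ 3.54 mg/L; x_c ≈ 46.5 km

t_c = [1/(k_2−k_d)] ln[(k_2/k_d)(1 − D₀(k_2−k_d)/(k_d L₀))]
= [1/(0.646−0.252)] ln[(0.646/0.252)(1 − 3.49×0.3940/(0.252×15.3))]
= (1/0.3940) ln[2.563 × 0.6434] = 2.538 × ln(1.649) = 2.538 × 0.5003 = 1.270 d.
L(t_c) = L₀ e^(−k_d t_c) = 15.3 × 0.7261 = 11.11 mg/L, and at the critical point k_2 D_c = k_d L, so D_c = (0.252/0.646) × 11.11 = 4.334 mg/L.
Minimum DO = C_s − D_c = 7.87 − 4.334 = 3.536 mg/L.
x_c = v t_c = 0.424 m/s × 1.270 d × 86400 s/d = 46520 m ≈ 46.5 km.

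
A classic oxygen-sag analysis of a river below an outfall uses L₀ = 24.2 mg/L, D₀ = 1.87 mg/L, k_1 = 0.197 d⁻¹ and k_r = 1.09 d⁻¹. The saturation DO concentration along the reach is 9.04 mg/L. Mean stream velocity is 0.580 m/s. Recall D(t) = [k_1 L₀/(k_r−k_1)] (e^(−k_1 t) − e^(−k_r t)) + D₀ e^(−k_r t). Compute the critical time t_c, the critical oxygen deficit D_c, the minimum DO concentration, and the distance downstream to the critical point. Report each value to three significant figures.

t_c ≈ 1.43 d; D_c ≈ 3.30 mg/L; min DO ≈ 5.74 mg/L; x_c ≈ 71.8 km

t_c = [1/(k_r−k_1)] ln[(k_r/k_1)(1 − D₀(k_r−k_1)/(k_1 L₀))]
= [1/(1.09−0.197)] ln[(1.09/0.197)(1 − 1.87×0.8930/(0.197×24.2))]
= (1/0.8930) ln[5.533 × 0.6497] = 1.120 × ln(3.595) = 1.120 × 1.280 = 1.433 d.
D_c = (k_1/k_r) L₀ e^(−k_1 t_c) = (0.197/1.09) × 24.2 × e^(−0.197×1.433) = 0.1807 × 24.2 × 0.7541 = 3.298 mg/L.
Minimum DO = C_s − D_c = 9.04 − 3.298 = 5.742 mg/L.
x_c = v t_c = 0.580 m/s × 1.433 d × 86400 s/d = 71800 m ≈ 71.8 km.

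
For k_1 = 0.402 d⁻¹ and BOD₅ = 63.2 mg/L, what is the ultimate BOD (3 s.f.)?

BOD₅ = L₀(1 − e^(−5k_1)) ⇒ L₀ = BOD₅ / (1 − e^(−5×0.402))
= 63.2 / (1 − 0.1340) = 63.2 / 0.8660 = 72.98 mg/L.

L₀ ≈ 73.0 mg/L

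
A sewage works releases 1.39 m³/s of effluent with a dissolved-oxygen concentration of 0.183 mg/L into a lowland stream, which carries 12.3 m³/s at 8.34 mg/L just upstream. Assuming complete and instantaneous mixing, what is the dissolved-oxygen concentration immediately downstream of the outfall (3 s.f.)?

Flow-weighted mixing: C = (Q_r C_r + Q_w C_w)/(Q_r + Q_w)
= (12.3×8.34 + 1.39×0.183)/(12.3 + 1.39) = 102.8/13.69 = 7.512 mg/L.

7.51 mg/L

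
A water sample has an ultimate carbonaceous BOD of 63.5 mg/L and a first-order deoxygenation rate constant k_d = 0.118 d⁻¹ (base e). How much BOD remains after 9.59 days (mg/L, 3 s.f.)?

L_t = L₀ e^(−k_d t) = 63.5 × e^(−0.118×9.59) = 63.5 × 0.3225 = 20.48 mg/L.

L ≈ 20.5 mg/L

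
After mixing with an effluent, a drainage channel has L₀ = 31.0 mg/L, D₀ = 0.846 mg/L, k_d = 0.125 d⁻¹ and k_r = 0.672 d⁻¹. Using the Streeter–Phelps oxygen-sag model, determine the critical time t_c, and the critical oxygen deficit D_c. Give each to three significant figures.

At the critical point dD/dt = 0, so k_d L₀ e^(−k_d t) = k_r D. Substituting D(t) from the Streeter–Phelps equation and solving for t gives
t_c = ln[(k_r/k_d)(1 − D₀(k_r−k_d)/(k_d L₀))] / (k_r−k_d).
Here k_r−k_d = 0.5470 d⁻¹ and 1 − D₀(k_r−k_d)/(k_d L₀) = 1 − 0.846×0.5470/(0.125×31.0) = 0.8806, so
t_c = ln(5.376 × 0.8806) / 0.5470 = 1.555 / 0.5470 = 2.842 d.
L(t_c) = L₀ e^(−k_d t_c) = 31.0 × 0.7010 = 21.73 mg/L, and at the critical point k_r D_c = k_d L, so D_c = (0.125/0.672) × 21.73 = 4.042 mg/L.

t_c ≈ 2.84 d; D_c ≈ 4.04 mg/L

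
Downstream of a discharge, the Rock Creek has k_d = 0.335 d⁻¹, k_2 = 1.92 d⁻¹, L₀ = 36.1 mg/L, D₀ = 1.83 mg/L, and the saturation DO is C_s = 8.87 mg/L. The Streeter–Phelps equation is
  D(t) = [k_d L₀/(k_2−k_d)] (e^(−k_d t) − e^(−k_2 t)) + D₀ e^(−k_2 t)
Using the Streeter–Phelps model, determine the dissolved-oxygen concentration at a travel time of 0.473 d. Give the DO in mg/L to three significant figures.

k_d L₀/(k_2−k_d) = 0.335×36.1/(1.92−0.335) = 12.09/1.585 = 7.630 mg/L.
e^(−k_d t) = e^(−0.335×0.4730) = 0.8535; e^(−k_2 t) = e^(−1.92×0.4730) = 0.4033.
D = 7.630 × (0.8535 − 0.4033) + 1.83 × 0.4033 = 3.435 + 0.7380 = 4.173 mg/L.
DO = C_s − D = 8.87 − 4.173 = 4.697 mg/L.

DO ≈ 4.70 mg/L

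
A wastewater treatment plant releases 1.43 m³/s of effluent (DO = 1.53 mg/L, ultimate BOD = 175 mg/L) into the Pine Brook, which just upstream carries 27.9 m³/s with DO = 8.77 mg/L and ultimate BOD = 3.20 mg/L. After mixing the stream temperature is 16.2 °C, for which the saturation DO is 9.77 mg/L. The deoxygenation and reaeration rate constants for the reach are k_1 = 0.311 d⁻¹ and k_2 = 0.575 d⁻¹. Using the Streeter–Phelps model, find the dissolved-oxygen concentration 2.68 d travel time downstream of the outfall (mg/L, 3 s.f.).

DO ≈ 6.48 mg/L

Mixed DO = (27.9×8.77 + 1.43×1.53)/(27.9+1.43) = 246.9/29.33 = 8.417 mg/L.
Mixed L₀ = (27.9×3.20 + 1.43×175)/(29.33) = 339.5/29.33 = 11.58 mg/L.
Initial deficit D₀ = C_s − DO₀ = 9.77 − 8.417 = 1.353 mg/L.
D(2.68) = [0.311×11.58/(0.575−0.311)](e^(−0.311×2.68) − e^(−0.575×2.68)) + 1.353 e^(−0.575×2.68)
= 13.64 × (0.4345 − 0.2142) + 1.353 × 0.2142 = 3.295 mg/L.
DO = 9.77 − 3.295 = 6.475 mg/L.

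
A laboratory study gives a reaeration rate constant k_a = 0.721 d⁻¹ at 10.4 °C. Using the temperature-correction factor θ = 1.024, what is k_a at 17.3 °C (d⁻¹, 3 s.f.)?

k_a(T₂) = k_a(T₁) · θ^(T₂−T₁) = 0.721 × 1.024^(17.3−10.4)
= 0.721 × 1.024^6.90 = 0.721 × 1.178 = 0.8492 d⁻¹.

k_a ≈ 0.849 d⁻¹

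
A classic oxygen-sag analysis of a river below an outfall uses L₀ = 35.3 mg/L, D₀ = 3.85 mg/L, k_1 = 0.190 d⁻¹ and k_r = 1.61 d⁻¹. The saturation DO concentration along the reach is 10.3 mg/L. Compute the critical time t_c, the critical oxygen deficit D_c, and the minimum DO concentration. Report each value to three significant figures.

At the critical point dD/dt = 0, so k_1 L₀ e^(−k_1 t) = k_r D. Substituting D(t) from the Streeter–Phelps equation and solving for t gives
t_c = ln[(k_r/k_1)(1 − D₀(k_r−k_1)/(k_1 L₀))] / (k_r−k_1).
Here k_r−k_1 = 1.420 d⁻¹ and 1 − D₀(k_r−k_1)/(k_1 L₀) = 1 − 3.85×1.420/(0.190×35.3) = 0.1849, so
t_c = ln(8.474 × 0.1849) / 1.420 = 0.4489 / 1.420 = 0.3161 d.
D_c = (k_1/k_r) L₀ e^(−k_1 t_c) = (0.190/1.61) × 35.3 × e^(−0.190×0.3161) = 0.1180 × 35.3 × 0.9417 = 3.923 mg/L.
Minimum DO = C_s − D_c = 10.3 − 3.923 = 6.377 mg/L.

t_c ≈ 0.316 d; D_c ≈ 3.92 mg/L; min DO ≈ 6.38 mg/L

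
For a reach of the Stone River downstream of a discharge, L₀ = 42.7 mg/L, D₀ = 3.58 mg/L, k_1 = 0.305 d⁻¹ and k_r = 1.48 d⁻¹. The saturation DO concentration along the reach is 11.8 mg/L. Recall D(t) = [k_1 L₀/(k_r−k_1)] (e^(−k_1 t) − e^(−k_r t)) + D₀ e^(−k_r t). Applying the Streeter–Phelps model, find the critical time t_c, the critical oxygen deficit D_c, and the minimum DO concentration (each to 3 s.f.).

t_c ≈ 1.01 d; D_c ≈ 6.46 mg/L; min DO ≈ 5.34 mg/L

t_c = [1/(k_r−k_1)] ln[(k_r/k_1)(1 − D₀(k_r−k_1)/(k_1 L₀))]
= [1/(1.48−0.305)] ln[(1.48/0.305)(1 − 3.58×1.175/(0.305×42.7))]
= (1/1.175) ln[4.852 × 0.6770] = 0.8511 × ln(3.285) = 0.8511 × 1.189 = 1.012 d.
L(t_c) = L₀ e^(−k_1 t_c) = 42.7 × 0.7344 = 31.36 mg/L, and at the critical point k_r D_c = k_1 L, so D_c = (0.305/1.48) × 31.36 = 6.462 mg/L.
Minimum DO = C_s − D_c = 11.8 − 6.462 = 5.338 mg/L.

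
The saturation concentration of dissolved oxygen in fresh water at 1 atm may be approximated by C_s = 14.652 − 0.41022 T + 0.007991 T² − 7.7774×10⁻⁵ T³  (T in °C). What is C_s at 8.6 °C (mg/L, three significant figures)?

C_s ≈ 11.7 mg/L

C_s = 14.652 − 0.41022×8.6 + 0.007991×8.6² − 7.7774×10⁻⁵×8.6³ = 11.67 mg/L.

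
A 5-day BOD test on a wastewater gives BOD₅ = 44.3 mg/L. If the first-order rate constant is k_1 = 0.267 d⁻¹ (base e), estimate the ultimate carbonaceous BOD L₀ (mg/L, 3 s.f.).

BOD₅ = L₀(1 − e^(−5k_1)) ⇒ L₀ = BOD₅ / (1 − e^(−5×0.267))
= 44.3 / (1 − 0.2632) = 44.3 / 0.7368 = 60.12 mg/L.

L₀ ≈ 60.1 mg/L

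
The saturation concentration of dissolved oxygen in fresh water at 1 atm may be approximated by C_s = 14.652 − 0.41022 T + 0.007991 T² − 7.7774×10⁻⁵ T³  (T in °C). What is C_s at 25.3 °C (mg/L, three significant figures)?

C_s = 14.652 − 0.41022×25.3 + 0.007991×25.3² − 7.7774×10⁻⁵×25.3³ = 8.129 mg/L.

C_s ≈ 8.13 mg/L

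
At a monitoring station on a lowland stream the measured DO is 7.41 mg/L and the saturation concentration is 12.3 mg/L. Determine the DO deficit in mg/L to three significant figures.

D = C_s − C = 12.3 − 7.41 = 4.89 mg/L.

D ≈ 4.89 mg/L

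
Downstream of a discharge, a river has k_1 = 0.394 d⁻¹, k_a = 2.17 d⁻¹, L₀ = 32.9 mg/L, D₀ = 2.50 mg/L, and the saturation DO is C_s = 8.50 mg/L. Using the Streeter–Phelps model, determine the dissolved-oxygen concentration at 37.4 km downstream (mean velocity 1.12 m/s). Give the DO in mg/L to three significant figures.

DO ≈ 4.31 mg/L

Travel time t = x/v = 37.4 km / (1.12 m/s) = 37400 m / 1.12 m/s = 33390 s = 0.3865 d.
k_1 L₀/(k_a−k_1) = 0.394×32.9/(2.17−0.394) = 12.96/1.776 = 7.299 mg/L.
e^(−k_1 t) = e^(−0.394×0.3865) = 0.8587; e^(−k_a t) = e^(−2.17×0.3865) = 0.4323.
D = 7.299 × (0.8587 − 0.4323) + 2.50 × 0.4323 = 3.113 + 1.081 = 4.193 mg/L.
DO = C_s − D = 8.50 − 4.193 = 4.307 mg/L.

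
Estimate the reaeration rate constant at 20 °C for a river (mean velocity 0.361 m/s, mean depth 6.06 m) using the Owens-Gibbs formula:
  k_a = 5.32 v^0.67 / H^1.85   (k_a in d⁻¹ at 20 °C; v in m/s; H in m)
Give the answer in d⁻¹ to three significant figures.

k_a ≈ 0.0959 d⁻¹

k_a = 5.32 × 0.361^0.67 / 6.06^1.85 = 5.32 × 0.5053 / 28.03 = 0.09591 d⁻¹.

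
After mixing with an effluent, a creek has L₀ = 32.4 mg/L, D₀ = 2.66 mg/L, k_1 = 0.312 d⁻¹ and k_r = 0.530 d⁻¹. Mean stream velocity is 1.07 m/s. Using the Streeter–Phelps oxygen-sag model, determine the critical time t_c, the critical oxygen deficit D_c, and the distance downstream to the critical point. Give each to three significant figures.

At the critical point dD/dt = 0, so k_1 L₀ e^(−k_1 t) = k_r D. Substituting D(t) from the Streeter–Phelps equation and solving for t gives
t_c = ln[(k_r/k_1)(1 − D₀(k_r−k_1)/(k_1 L₀))] / (k_r−k_1).
Here k_r−k_1 = 0.2180 d⁻¹ and 1 − D₀(k_r−k_1)/(k_1 L₀) = 1 − 2.66×0.2180/(0.312×32.4) = 0.9426, so
t_c = ln(1.699 × 0.9426) / 0.2180 = 0.4708 / 0.2180 = 2.160 d.
D_c = (k_1/k_r) L₀ e^(−k_1 t_c) = (0.312/0.530) × 32.4 × e^(−0.312×2.160) = 0.5887 × 32.4 × 0.5098 = 9.723 mg/L.
x_c = v t_c = 1.07 m/s × 2.160 d × 86400 s/d = 199700 m ≈ 200 km.

t_c ≈ 2.16 d; D_c ≈ 9.72 mg/L; x_c ≈ 200 km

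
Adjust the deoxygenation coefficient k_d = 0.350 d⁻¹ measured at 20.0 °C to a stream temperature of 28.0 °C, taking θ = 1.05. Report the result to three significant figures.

k_d ≈ 0.517 d⁻¹

k_d(T₂) = k_d(T₁) · θ^(T₂−T₁) = 0.350 × 1.05^(28.0−20.0)
= 0.350 × 1.05^8.00 = 0.350 × 1.477 = 0.5171 d⁻¹.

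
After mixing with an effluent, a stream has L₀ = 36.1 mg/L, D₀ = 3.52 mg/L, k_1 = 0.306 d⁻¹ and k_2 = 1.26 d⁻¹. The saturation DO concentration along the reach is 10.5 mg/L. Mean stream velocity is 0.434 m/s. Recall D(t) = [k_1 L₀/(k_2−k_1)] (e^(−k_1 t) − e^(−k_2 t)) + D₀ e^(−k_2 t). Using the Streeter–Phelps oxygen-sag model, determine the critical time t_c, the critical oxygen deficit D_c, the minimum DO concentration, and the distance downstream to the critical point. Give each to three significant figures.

t_c = [1/(k_2−k_1)] ln[(k_2/k_1)(1 − D₀(k_2−k_1)/(k_1 L₀))]
= [1/(1.26−0.306)] ln[(1.26/0.306)(1 − 3.52×0.9540/(0.306×36.1))]
= (1/0.9540) ln[4.118 × 0.6960] = 1.048 × ln(2.866) = 1.048 × 1.053 = 1.104 d.
D_c = (k_1/k_2) L₀ e^(−k_1 t_c) = (0.306/1.26) × 36.1 × e^(−0.306×1.104) = 0.2429 × 36.1 × 0.7134 = 6.254 mg/L.
Minimum DO = C_s − D_c = 10.5 − 6.254 = 4.246 mg/L.
x_c = v t_c = 0.434 m/s × 1.104 d × 86400 s/d = 41380 m ≈ 41.4 km.

t_c ≈ 1.10 d; D_c ≈ 6.25 mg/L; min DO ≈ 4.25 mg/L; x_c ≈ 41.4 km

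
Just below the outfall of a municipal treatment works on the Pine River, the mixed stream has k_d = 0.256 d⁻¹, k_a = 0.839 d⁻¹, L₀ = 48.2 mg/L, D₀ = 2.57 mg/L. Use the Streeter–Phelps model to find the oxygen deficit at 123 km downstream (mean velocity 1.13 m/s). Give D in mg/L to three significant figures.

Travel time t = x/v = 123 km / (1.13 m/s) = 123000 m / 1.13 m/s = 108800 s = 1.260 d.
k_d L₀/(k_a−k_d) = 0.256×48.2/(0.839−0.256) = 12.34/0.5830 = 21.17 mg/L.
e^(−k_d t) = e^(−0.256×1.260) = 0.7243; e^(−k_a t) = e^(−0.839×1.260) = 0.3475.
D = 21.17 × (0.7243 − 0.3475) + 2.57 × 0.3475 = 7.976 + 0.8931 = 8.869 mg/L.

D ≈ 8.87 mg/L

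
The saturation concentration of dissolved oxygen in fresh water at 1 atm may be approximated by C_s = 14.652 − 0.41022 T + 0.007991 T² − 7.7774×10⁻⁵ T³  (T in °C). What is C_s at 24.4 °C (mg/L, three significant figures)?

C_s ≈ 8.27 mg/L

C_s = 14.652 − 0.41022×24.4 + 0.007991×24.4² − 7.7774×10⁻⁵×24.4³ = 8.270 mg/L.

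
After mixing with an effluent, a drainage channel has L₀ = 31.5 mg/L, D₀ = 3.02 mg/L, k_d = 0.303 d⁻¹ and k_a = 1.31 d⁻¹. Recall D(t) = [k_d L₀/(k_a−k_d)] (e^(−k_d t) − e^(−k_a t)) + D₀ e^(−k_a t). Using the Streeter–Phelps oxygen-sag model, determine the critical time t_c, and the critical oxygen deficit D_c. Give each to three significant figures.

t_c ≈ 1.07 d; D_c ≈ 5.26 mg/L

t_c = [1/(k_a−k_d)] ln[(k_a/k_d)(1 − D₀(k_a−k_d)/(k_d L₀))]
= [1/(1.31−0.303)] ln[(1.31/0.303)(1 − 3.02×1.007/(0.303×31.5))]
= (1/1.007) ln[4.323 × 0.6814] = 0.9930 × ln(2.946) = 0.9930 × 1.080 = 1.073 d.
D_c = (k_d/k_a) L₀ e^(−k_d t_c) = (0.303/1.31) × 31.5 × e^(−0.303×1.073) = 0.2313 × 31.5 × 0.7225 = 5.264 mg/L.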